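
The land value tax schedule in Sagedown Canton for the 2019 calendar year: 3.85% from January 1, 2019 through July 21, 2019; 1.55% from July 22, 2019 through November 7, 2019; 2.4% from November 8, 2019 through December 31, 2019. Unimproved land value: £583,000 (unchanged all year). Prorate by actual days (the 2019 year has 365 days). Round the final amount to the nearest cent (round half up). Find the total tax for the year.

January 1 – July 21, 2019: 202 days at 3.85% → £583,000 × 3.85% × 202/365 = £12,421.8932
July 22 – November 7, 2019: 109 days at 1.55% → £583,000 × 1.55% × 109/365 = £2,698.5712
November 8 – December 31, 2019: 54 days at 2.4% → £583,000 × 2.4% × 54/365 = £2,070.0493
Total = £17,190.5137

£17,190.51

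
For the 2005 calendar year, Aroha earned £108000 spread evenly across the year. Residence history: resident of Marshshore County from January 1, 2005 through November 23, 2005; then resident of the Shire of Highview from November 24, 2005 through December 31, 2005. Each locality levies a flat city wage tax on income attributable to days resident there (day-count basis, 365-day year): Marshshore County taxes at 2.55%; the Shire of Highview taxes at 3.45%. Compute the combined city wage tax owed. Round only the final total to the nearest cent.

Marshshore County, January 1 – November 23, 2005: 327 days → £108000 × 2.55% × 327/365 = £2467.2822
The Shire of Highview, November 24 – December 31, 2005: 38 days → £108000 × 3.45% × 38/365 = £387.9123
Total = £2855.1945

£2855.19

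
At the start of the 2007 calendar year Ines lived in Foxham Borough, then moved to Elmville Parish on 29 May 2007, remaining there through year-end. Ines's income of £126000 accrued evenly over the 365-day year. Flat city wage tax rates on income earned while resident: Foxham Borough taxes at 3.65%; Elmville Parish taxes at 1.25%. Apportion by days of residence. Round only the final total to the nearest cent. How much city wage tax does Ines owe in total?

£2801.17

Foxham Borough, 1 Jan – 28 May 2007: 148 days → £126000 × 3.65% × 148/365 = £1864.8000
Elmville Parish, 29 May – 31 Dec 2007: 217 days → £126000 × 1.25% × 217/365 = £936.3699
Total = £2801.1699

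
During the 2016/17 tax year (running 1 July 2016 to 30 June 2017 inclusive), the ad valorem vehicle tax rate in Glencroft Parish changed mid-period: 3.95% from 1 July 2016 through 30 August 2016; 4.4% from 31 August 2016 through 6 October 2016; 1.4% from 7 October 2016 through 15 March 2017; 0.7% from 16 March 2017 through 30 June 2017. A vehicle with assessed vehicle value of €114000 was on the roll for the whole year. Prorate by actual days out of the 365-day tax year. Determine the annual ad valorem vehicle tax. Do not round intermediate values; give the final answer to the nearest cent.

€2194.58

1 July – 30 August 2016: 61 days at 3.95% → €114000 × 3.95% × 61/365 = €752.5562
31 August – 6 October 2016: 37 days at 4.4% → €114000 × 4.4% × 37/365 = €508.4712
7 October 2016 – 15 March 2017: 160 days at 1.4% → €114000 × 1.4% × 160/365 = €699.6164
16 March – 30 June 2017: 107 days at 0.7% → €114000 × 0.7% × 107/365 = €233.9342
Total = €2194.5781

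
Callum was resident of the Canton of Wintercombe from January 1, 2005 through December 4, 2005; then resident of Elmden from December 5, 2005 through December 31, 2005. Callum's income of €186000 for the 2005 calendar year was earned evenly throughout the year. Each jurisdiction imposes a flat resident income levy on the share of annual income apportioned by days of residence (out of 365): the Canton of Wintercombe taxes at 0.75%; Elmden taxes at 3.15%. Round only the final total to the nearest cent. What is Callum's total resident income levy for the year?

The Canton of Wintercombe, January 1 – December 4, 2005: 338 days → €186000 × 0.75% × 338/365 = €1291.8082
Elmden, December 5 – December 31, 2005: 27 days → €186000 × 3.15% × 27/365 = €433.4055
Total = €1725.2137

€1725.21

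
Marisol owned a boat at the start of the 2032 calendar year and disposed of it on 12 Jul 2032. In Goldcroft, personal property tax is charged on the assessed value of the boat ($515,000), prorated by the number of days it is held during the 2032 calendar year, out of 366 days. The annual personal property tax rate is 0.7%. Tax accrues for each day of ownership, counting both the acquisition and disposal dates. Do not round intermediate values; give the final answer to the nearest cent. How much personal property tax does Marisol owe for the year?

Days held (1 Jan – 12 Jul 2032): 194 out of 366
Tax = $515,000 × 0.7% × 194/366 = $1,910.8470

$1,910.85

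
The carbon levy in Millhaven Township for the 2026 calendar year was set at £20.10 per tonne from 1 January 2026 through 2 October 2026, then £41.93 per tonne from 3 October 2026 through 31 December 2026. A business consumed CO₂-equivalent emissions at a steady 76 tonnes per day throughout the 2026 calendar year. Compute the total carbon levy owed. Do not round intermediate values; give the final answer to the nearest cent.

1 January – 2 October 2026: 275 days × 76 tonnes/day = 20,900 tonnes at £20.10/tonne → £420090.00
3 October – 31 December 2026: 90 days × 76 tonnes/day = 6,840 tonnes at £41.93/tonne → £286801.20

£706891.20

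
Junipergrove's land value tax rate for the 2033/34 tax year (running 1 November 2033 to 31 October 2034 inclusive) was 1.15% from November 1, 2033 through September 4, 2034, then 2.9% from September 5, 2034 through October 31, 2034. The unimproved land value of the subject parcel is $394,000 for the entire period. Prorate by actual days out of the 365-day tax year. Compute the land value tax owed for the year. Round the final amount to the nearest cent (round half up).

November 1, 2033 – September 4, 2034: 308 days at 1.15% → $394,000 × 1.15% × 308/365 = $3,823.4192
September 5 – October 31, 2034: 57 days at 2.9% → $394,000 × 2.9% × 57/365 = $1,784.3342
Total = $5,607.7534

$5,607.75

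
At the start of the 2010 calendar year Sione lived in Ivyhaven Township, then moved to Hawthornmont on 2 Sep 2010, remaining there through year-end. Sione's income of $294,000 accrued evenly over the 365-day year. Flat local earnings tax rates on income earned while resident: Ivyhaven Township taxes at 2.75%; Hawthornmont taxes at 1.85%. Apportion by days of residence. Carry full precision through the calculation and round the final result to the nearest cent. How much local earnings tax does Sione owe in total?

$7,207.83

Ivyhaven Township, 1 Jan – 1 Sep 2010: 244 days → $294,000 × 2.75% × 244/365 = $5,404.7671
Hawthornmont, 2 Sep – 31 Dec 2010: 121 days → $294,000 × 1.85% × 121/365 = $1,803.0658
Total = $7,207.8329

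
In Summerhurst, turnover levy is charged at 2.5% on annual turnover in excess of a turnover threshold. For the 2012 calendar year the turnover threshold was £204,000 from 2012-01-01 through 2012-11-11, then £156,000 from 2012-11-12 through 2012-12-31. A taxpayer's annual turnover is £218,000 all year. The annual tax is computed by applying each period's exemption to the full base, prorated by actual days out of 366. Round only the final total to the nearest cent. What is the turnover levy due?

2012-01-01 to 2012-11-11: 316 days, exemption £204,000 → (£218,000 − £204,000) × 2.5% × 316/366 = £302.1858
2012-11-12 to 2012-12-31: 50 days, exemption £156,000 → (£218,000 − £156,000) × 2.5% × 50/366 = £211.7486
Total = £513.9344

£513.93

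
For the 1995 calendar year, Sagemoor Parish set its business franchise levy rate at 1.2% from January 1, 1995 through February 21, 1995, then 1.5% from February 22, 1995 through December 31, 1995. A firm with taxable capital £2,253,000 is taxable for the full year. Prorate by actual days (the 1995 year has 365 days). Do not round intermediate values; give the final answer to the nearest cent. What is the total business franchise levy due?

£32,832.07

January 1 – February 21, 1995: 52 days at 1.2% → £2,253,000 × 1.2% × 52/365 = £3,851.7041
February 22 – December 31, 1995: 313 days at 1.5% → £2,253,000 × 1.5% × 313/365 = £28,980.3699
Total = £32,832.0740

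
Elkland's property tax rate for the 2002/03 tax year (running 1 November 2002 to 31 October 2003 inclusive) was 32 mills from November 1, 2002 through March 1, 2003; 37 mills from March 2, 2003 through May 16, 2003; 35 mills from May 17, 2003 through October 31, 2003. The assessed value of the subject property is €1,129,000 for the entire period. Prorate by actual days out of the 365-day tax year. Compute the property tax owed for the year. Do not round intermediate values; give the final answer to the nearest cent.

November 1, 2002 – March 1, 2003: 121 days at 32 mills → €1,129,000 × 3.2% × 121/365 = €11,976.6795
March 2 – May 16, 2003: 76 days at 37 mills → €1,129,000 × 3.7% × 76/365 = €8,697.9397
May 17 – October 31, 2003: 168 days at 35 mills → €1,129,000 × 3.5% × 168/365 = €18,187.7260
Total = €38,862.3452

€38,862.35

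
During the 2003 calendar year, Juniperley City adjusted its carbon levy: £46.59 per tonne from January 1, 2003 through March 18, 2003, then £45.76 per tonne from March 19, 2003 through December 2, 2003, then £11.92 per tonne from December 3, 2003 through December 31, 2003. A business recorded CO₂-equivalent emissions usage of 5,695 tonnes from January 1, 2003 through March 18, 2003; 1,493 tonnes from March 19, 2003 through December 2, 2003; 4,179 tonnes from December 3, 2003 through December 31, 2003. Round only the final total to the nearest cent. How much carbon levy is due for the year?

£383,463.41

January 1 – March 18, 2003: 5,695 tonnes at £46.59/tonne → £265,330.05
March 19 – December 2, 2003: 1,493 tonnes at £45.76/tonne → £68,319.68
December 3 – December 31, 2003: 4,179 tonnes at £11.92/tonne → £49,813.68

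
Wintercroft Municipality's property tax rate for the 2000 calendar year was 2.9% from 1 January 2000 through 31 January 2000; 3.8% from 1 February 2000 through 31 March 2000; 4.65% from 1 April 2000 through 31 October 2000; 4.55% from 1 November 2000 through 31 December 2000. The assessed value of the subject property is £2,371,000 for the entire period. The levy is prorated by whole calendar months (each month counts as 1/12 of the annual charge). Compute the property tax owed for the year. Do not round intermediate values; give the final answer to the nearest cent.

£103,039.71

1 January – 31 January 2000: 1 month at 2.9% → £2,371,000 × 2.9% × 1/12 = £5,729.9167
1 February – 31 March 2000: 2 months at 3.8% → £2,371,000 × 3.8% × 2/12 = £15,016.3333
1 April – 31 October 2000: 7 months at 4.65% → £2,371,000 × 4.65% × 7/12 = £64,313.3750
1 November – 31 December 2000: 2 months at 4.55% → £2,371,000 × 4.55% × 2/12 = £17,980.0833
Total = £103,039.7083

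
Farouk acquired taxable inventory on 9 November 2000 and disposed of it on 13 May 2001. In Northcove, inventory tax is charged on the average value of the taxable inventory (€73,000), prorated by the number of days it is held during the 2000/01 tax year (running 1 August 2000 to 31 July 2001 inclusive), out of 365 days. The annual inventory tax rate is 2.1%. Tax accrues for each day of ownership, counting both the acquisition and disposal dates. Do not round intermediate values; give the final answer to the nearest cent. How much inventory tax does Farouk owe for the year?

€781.20

Days held (9 November 2000 – 13 May 2001): 186 out of 365
Tax = €73,000 × 2.1% × 186/365 = €781.2000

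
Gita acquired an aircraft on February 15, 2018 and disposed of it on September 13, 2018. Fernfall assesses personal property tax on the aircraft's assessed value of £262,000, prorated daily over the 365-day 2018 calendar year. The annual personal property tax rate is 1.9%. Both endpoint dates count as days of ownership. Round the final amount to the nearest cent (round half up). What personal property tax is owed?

£2,877.69

Days held (February 15 – September 13, 2018): 211 out of 365
Tax = £262,000 × 1.9% × 211/365 = £2,877.6932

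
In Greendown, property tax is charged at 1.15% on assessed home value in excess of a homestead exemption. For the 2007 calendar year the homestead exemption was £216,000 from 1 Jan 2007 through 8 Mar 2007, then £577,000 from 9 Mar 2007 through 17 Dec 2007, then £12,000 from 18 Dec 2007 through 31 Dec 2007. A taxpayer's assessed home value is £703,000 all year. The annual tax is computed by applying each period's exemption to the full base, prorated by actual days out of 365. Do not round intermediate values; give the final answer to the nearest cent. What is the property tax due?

£2,460.28

1 Jan – 8 Mar 2007: 67 days, exemption £216,000 → (£703,000 − £216,000) × 1.15% × 67/365 = £1,028.0370
9 Mar – 17 Dec 2007: 284 days, exemption £577,000 → (£703,000 − £577,000) × 1.15% × 284/365 = £1,127.4411
18 Dec – 31 Dec 2007: 14 days, exemption £12,000 → (£703,000 − £12,000) × 1.15% × 14/365 = £304.7973
Total = £2,460.2753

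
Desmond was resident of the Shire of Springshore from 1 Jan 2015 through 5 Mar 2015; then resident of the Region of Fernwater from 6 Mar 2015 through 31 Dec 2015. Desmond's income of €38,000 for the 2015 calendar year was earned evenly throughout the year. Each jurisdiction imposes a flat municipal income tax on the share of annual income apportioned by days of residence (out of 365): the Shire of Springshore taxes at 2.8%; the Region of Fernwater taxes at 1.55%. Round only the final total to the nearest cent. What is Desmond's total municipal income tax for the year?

The Shire of Springshore, 1 Jan – 5 Mar 2015: 64 days → €38,000 × 2.8% × 64/365 = €186.5644
The Region of Fernwater, 6 Mar – 31 Dec 2015: 301 days → €38,000 × 1.55% × 301/365 = €485.7233
Total = €672.2877

€672.29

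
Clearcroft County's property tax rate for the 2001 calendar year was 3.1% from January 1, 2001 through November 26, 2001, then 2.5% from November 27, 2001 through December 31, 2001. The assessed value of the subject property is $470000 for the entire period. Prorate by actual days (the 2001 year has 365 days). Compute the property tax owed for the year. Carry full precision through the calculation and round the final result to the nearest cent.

January 1 – November 26, 2001: 330 days at 3.1% → $470000 × 3.1% × 330/365 = $13172.8767
November 27 – December 31, 2001: 35 days at 2.5% → $470000 × 2.5% × 35/365 = $1126.7123
Total = $14299.5890

$14299.59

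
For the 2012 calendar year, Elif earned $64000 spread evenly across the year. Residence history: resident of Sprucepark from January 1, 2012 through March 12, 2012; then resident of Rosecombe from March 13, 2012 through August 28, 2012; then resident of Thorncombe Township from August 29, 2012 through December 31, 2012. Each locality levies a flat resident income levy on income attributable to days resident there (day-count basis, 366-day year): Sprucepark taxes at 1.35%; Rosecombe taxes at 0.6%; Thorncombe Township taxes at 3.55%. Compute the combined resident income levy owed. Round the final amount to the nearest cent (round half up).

Sprucepark, January 1 – March 12, 2012: 72 days → $64000 × 1.35% × 72/366 = $169.9672
Rosecombe, March 13 – August 28, 2012: 169 days → $64000 × 0.6% × 169/366 = $177.3115
Thorncombe Township, August 29 – December 31, 2012: 125 days → $64000 × 3.55% × 125/366 = $775.9563
Total = $1123.2350

$1123.23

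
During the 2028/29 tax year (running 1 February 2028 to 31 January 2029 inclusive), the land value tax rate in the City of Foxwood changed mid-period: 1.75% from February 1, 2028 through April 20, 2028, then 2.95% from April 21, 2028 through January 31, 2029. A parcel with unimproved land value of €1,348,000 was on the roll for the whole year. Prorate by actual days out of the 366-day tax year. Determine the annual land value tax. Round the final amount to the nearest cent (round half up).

February 1 – April 20, 2028: 80 days at 1.75% → €1,348,000 × 1.75% × 80/366 = €5,156.2842
April 21, 2028 – January 31, 2029: 286 days at 2.95% → €1,348,000 × 2.95% × 286/366 = €31,073.9781
Total = €36,230.2623

€36,230.26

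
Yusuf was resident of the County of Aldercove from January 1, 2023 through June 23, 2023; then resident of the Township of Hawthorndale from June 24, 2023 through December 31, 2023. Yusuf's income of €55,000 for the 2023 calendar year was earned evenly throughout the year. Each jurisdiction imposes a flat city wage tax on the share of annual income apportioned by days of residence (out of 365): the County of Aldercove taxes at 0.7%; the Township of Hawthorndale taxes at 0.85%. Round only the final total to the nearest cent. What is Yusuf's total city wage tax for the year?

€428.17

The County of Aldercove, January 1 – June 23, 2023: 174 days → €55,000 × 0.7% × 174/365 = €183.5342
The Township of Hawthorndale, June 24 – December 31, 2023: 191 days → €55,000 × 0.85% × 191/365 = €244.6370
Total = €428.1712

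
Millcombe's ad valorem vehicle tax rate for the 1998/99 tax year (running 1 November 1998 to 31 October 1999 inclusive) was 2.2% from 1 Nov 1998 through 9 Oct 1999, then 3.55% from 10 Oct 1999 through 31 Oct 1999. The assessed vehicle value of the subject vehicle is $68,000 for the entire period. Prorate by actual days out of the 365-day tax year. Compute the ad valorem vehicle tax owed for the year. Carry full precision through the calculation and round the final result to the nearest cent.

$1,551.33

1 Nov 1998 – 9 Oct 1999: 343 days at 2.2% → $68,000 × 2.2% × 343/365 = $1,405.8301
10 Oct – 31 Oct 1999: 22 days at 3.55% → $68,000 × 3.55% × 22/365 = $145.5014
Total = $1,551.3315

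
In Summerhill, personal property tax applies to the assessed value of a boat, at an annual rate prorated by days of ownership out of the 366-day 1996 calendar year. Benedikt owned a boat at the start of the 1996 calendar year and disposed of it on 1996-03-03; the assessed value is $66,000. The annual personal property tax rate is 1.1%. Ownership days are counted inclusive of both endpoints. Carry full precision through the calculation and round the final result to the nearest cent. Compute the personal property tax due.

Days held (1996-01-01 to 1996-03-03): 63 out of 366
Tax = $66,000 × 1.1% × 63/366 = $124.9672

$124.97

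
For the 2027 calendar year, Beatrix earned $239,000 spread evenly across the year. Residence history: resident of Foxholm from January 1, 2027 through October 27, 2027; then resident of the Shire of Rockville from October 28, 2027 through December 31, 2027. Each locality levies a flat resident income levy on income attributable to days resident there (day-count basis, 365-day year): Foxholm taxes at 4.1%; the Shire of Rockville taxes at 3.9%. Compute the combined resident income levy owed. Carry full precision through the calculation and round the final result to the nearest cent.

$9,713.88

Foxholm, January 1 – October 27, 2027: 300 days → $239,000 × 4.1% × 300/365 = $8,053.9726
The Shire of Rockville, October 28 – December 31, 2027: 65 days → $239,000 × 3.9% × 65/365 = $1,659.9041
Total = $9,713.8767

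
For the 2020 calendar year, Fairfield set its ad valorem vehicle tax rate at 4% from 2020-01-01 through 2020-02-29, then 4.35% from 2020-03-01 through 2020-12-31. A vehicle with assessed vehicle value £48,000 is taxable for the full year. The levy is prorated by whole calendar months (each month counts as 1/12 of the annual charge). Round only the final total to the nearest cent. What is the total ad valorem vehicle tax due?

£2,060.00

2020-01-01 to 2020-02-29: 2 months at 4% → £48,000 × 4% × 2/12 = £320.0000
2020-03-01 to 2020-12-31: 10 months at 4.35% → £48,000 × 4.35% × 10/12 = £1,740.0000
Total = £2,060.0000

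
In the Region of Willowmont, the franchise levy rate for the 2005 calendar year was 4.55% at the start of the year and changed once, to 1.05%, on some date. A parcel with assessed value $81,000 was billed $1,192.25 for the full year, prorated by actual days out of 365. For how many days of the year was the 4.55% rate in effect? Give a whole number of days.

Let d = days at the first rate; then 365 − d days at the second rate.
$81,000 × [4.55%·d + 1.05%·(365−d)] / 365 = $1,192.25
Solving gives d = 44, so the new rate took effect on 14 February 2005.

44 days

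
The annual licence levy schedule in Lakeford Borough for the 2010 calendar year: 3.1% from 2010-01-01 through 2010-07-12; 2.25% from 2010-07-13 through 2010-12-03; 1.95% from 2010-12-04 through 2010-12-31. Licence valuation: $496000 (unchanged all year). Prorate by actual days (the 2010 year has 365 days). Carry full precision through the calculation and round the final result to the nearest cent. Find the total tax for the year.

$13275.13

2010-01-01 to 2010-07-12: 193 days at 3.1% → $496000 × 3.1% × 193/365 = $8130.3233
2010-07-13 to 2010-12-03: 144 days at 2.25% → $496000 × 2.25% × 144/365 = $4402.8493
2010-12-04 to 2010-12-31: 28 days at 1.95% → $496000 × 1.95% × 28/365 = $741.9616
Total = $13275.1342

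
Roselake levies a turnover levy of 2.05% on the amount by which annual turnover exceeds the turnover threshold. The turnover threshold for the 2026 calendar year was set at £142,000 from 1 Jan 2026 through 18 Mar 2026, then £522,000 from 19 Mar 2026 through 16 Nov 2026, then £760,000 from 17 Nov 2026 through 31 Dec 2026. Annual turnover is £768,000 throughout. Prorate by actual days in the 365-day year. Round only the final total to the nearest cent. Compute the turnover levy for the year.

£6,084.85

1 Jan – 18 Mar 2026: 77 days, exemption £142,000 → (£768,000 − £142,000) × 2.05% × 77/365 = £2,707.2356
19 Mar – 16 Nov 2026: 243 days, exemption £522,000 → (£768,000 − £522,000) × 2.05% × 243/365 = £3,357.3945
17 Nov – 31 Dec 2026: 45 days, exemption £760,000 → (£768,000 − £760,000) × 2.05% × 45/365 = £20.2192
Total = £6,084.8493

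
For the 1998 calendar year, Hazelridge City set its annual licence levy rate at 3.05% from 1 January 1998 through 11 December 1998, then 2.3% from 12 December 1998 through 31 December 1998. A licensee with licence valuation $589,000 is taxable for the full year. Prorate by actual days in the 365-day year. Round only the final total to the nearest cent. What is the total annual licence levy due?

1 January – 11 December 1998: 345 days at 3.05% → $589,000 × 3.05% × 345/365 = $16,980.1438
12 December – 31 December 1998: 20 days at 2.3% → $589,000 × 2.3% × 20/365 = $742.3014
Total = $17,722.4452

$17,722.45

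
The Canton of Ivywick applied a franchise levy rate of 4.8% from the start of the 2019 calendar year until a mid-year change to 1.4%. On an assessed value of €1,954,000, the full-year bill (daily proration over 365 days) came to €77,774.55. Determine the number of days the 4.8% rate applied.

Let d = days at the first rate; then 365 − d days at the second rate.
€1,954,000 × [4.8%·d + 1.4%·(365−d)] / 365 = €77,774.55
Solving gives d = 277, so the new rate took effect on 5 October 2019.

277 days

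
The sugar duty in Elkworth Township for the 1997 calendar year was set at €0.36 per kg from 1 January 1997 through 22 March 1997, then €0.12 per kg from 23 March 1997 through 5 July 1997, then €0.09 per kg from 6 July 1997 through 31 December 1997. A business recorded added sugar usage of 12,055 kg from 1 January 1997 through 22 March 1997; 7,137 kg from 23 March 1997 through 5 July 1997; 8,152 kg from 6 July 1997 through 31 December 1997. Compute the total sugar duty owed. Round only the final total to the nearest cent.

€5929.92

1 January – 22 March 1997: 12,055 kg at €0.36/kg → €4339.80
23 March – 5 July 1997: 7,137 kg at €0.12/kg → €856.44
6 July – 31 December 1997: 8,152 kg at €0.09/kg → €733.68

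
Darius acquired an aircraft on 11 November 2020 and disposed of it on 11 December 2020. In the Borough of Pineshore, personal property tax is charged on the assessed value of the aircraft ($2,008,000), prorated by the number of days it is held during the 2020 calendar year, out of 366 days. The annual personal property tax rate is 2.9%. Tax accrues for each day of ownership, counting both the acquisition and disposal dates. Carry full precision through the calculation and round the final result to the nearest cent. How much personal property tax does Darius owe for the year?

$4,932.22

Days held (11 November – 11 December 2020): 31 out of 366
Tax = $2,008,000 × 2.9% × 31/366 = $4,932.2186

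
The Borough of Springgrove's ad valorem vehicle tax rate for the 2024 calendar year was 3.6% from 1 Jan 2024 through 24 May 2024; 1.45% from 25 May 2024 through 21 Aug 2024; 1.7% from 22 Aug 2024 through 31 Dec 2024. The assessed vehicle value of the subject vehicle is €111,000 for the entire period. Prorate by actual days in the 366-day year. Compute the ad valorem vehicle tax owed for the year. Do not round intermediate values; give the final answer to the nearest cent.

1 Jan – 24 May 2024: 145 days at 3.6% → €111,000 × 3.6% × 145/366 = €1,583.1148
25 May – 21 Aug 2024: 89 days at 1.45% → €111,000 × 1.45% × 89/366 = €391.3811
22 Aug – 31 Dec 2024: 132 days at 1.7% → €111,000 × 1.7% × 132/366 = €680.5574
Total = €2,655.0533

€2,655.05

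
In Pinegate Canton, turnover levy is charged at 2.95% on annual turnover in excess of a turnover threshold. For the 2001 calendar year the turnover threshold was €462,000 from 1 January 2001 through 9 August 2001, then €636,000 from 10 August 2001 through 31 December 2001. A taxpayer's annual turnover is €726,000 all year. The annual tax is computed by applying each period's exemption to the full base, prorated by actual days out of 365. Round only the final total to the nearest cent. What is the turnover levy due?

€5,762.93

1 January – 9 August 2001: 221 days, exemption €462,000 → (€726,000 − €462,000) × 2.95% × 221/365 = €4,715.4740
10 August – 31 December 2001: 144 days, exemption €636,000 → (€726,000 − €636,000) × 2.95% × 144/365 = €1,047.4521
Total = €5,762.9260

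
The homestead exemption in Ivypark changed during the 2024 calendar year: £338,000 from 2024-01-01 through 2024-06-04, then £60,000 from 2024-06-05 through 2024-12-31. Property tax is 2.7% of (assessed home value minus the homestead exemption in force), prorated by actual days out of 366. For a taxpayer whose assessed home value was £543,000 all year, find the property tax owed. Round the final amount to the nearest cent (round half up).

£9,841.72

2024-01-01 to 2024-06-04: 156 days, exemption £338,000 → (£543,000 − £338,000) × 2.7% × 156/366 = £2,359.1803
2024-06-05 to 2024-12-31: 210 days, exemption £60,000 → (£543,000 − £60,000) × 2.7% × 210/366 = £7,482.5410
Total = £9,841.7213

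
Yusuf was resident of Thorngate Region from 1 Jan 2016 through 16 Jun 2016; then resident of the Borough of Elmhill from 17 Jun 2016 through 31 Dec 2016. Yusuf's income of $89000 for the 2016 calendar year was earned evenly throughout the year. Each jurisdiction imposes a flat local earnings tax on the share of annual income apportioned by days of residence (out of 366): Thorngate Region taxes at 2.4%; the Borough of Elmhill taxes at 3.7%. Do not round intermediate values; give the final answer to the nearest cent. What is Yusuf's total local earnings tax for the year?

Thorngate Region, 1 Jan – 16 Jun 2016: 168 days → $89000 × 2.4% × 168/366 = $980.4590
The Borough of Elmhill, 17 Jun – 31 Dec 2016: 198 days → $89000 × 3.7% × 198/366 = $1781.4590
Total = $2761.9180

$2761.92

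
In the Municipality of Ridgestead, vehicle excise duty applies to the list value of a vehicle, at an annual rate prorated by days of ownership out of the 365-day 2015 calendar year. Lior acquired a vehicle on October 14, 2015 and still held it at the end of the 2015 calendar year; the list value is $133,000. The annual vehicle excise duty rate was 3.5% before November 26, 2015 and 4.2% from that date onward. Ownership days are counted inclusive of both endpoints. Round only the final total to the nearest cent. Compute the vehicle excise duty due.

October 14 – November 25, 2015: 43 days at 3.5% → $133,000 × 3.5% × 43/365 = $548.3973
November 26 – December 31, 2015: 36 days at 4.2% → $133,000 × 4.2% × 36/365 = $550.9479
Total = $1,099.3452

$1,099.35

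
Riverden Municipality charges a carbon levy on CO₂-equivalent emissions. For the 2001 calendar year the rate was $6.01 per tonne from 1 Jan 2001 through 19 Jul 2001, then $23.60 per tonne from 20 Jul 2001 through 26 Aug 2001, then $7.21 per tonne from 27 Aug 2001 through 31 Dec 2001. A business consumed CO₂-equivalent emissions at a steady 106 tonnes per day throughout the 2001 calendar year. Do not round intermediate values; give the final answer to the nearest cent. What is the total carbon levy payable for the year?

1 Jan – 19 Jul 2001: 200 days × 106 tonnes/day = 21,200 tonnes at $6.01/tonne → $127,412.00
20 Jul – 26 Aug 2001: 38 days × 106 tonnes/day = 4,028 tonnes at $23.60/tonne → $95,060.80
27 Aug – 31 Dec 2001: 127 days × 106 tonnes/day = 13,462 tonnes at $7.21/tonne → $97,061.02

$319,533.82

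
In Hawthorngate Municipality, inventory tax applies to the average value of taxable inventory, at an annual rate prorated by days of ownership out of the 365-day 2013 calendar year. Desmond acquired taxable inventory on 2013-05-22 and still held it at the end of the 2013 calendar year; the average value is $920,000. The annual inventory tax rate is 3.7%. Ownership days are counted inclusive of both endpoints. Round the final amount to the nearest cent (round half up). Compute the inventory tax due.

$20,890.30

Days held (2013-05-22 to 2013-12-31): 224 out of 365
Tax = $920,000 × 3.7% × 224/365 = $20,890.3014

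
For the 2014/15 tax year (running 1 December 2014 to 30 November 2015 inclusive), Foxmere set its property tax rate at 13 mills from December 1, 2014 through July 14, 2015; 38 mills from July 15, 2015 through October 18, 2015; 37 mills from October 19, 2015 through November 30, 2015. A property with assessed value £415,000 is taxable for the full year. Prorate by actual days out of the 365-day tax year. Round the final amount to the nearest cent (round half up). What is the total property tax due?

£9,297.14

December 1, 2014 – July 14, 2015: 226 days at 13 mills → £415,000 × 1.3% × 226/365 = £3,340.4658
July 15 – October 18, 2015: 96 days at 38 mills → £415,000 × 3.8% × 96/365 = £4,147.7260
October 19 – November 30, 2015: 43 days at 37 mills → £415,000 × 3.7% × 43/365 = £1,808.9452
Total = £9,297.1370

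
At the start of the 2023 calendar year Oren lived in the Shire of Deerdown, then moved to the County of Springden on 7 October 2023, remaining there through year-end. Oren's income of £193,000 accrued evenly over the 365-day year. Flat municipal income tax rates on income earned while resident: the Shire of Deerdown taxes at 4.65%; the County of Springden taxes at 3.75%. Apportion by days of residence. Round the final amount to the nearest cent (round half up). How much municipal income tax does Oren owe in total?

The Shire of Deerdown, 1 January – 6 October 2023: 279 days → £193,000 × 4.65% × 279/365 = £6,859.9603
The County of Springden, 7 October – 31 December 2023: 86 days → £193,000 × 3.75% × 86/365 = £1,705.2740
Total = £8,565.2342

£8,565.23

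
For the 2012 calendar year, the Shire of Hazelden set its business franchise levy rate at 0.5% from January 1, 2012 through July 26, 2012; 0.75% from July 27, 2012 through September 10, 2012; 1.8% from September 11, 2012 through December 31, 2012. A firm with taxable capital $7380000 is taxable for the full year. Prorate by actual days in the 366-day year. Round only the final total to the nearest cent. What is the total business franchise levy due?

January 1 – July 26, 2012: 208 days at 0.5% → $7380000 × 0.5% × 208/366 = $20970.4918
July 27 – September 10, 2012: 46 days at 0.75% → $7380000 × 0.75% × 46/366 = $6956.5574
September 11 – December 31, 2012: 112 days at 1.8% → $7380000 × 1.8% × 112/366 = $40650.4918
Total = $68577.5410

$68577.54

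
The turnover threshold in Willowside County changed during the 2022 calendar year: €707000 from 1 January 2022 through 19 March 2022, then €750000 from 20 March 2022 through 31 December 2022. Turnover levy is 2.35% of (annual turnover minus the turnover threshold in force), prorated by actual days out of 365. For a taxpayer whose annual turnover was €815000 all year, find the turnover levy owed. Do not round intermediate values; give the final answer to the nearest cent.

1 January – 19 March 2022: 78 days, exemption €707000 → (€815000 − €707000) × 2.35% × 78/365 = €542.3671
20 March – 31 December 2022: 287 days, exemption €750000 → (€815000 − €750000) × 2.35% × 287/365 = €1201.0753
Total = €1743.4425

€1743.44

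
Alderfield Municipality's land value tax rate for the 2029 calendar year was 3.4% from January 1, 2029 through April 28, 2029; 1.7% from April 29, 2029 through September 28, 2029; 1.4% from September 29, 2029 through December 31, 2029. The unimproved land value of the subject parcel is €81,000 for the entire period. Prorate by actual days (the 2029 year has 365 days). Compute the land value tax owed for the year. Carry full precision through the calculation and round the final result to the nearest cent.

January 1 – April 28, 2029: 118 days at 3.4% → €81,000 × 3.4% × 118/365 = €890.3342
April 29 – September 28, 2029: 153 days at 1.7% → €81,000 × 1.7% × 153/365 = €577.2082
September 29 – December 31, 2029: 94 days at 1.4% → €81,000 × 1.4% × 94/365 = €292.0438
Total = €1,759.5863

€1,759.59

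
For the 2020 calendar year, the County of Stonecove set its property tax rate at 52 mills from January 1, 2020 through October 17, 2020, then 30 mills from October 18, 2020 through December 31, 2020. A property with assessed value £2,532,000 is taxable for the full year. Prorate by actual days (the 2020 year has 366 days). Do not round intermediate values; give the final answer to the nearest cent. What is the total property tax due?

January 1 – October 17, 2020: 291 days at 52 mills → £2,532,000 × 5.2% × 291/366 = £104,683.6721
October 18 – December 31, 2020: 75 days at 30 mills → £2,532,000 × 3% × 75/366 = £15,565.5738
Total = £120,249.2459

£120,249.25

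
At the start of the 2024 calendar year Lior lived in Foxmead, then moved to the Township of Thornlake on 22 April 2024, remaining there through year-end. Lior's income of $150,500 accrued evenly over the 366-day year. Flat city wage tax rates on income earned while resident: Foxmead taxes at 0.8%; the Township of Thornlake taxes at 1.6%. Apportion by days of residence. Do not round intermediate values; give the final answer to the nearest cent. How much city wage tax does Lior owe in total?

Foxmead, 1 January – 21 April 2024: 112 days → $150,500 × 0.8% × 112/366 = $368.4372
The Township of Thornlake, 22 April – 31 December 2024: 254 days → $150,500 × 1.6% × 254/366 = $1,671.1257
Total = $2,039.5628

$2,039.56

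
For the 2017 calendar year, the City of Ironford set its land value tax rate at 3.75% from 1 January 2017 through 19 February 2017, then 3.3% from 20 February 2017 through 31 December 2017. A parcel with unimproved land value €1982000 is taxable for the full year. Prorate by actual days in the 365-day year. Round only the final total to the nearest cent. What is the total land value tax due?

1 January – 19 February 2017: 50 days at 3.75% → €1982000 × 3.75% × 50/365 = €10181.5068
20 February – 31 December 2017: 315 days at 3.3% → €1982000 × 3.3% × 315/365 = €56446.2740
Total = €66627.7808

€66627.78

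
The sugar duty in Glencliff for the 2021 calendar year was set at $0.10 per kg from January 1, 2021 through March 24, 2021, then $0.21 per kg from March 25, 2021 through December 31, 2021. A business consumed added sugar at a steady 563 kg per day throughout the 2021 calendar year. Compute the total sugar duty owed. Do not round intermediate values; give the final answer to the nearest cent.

$38,013.76

January 1 – March 24, 2021: 83 days × 563 kg/day = 46,729 kg at $0.10/kg → $4,672.90
March 25 – December 31, 2021: 282 days × 563 kg/day = 158,766 kg at $0.21/kg → $33,340.86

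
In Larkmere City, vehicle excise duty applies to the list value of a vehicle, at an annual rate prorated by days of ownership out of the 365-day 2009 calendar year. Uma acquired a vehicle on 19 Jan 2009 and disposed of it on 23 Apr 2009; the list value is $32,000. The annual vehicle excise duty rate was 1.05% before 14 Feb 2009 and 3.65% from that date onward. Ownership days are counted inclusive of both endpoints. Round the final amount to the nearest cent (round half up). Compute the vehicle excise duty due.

$244.73

19 Jan – 13 Feb 2009: 26 days at 1.05% → $32,000 × 1.05% × 26/365 = $23.9342
14 Feb – 23 Apr 2009: 69 days at 3.65% → $32,000 × 3.65% × 69/365 = $220.8000
Total = $244.7342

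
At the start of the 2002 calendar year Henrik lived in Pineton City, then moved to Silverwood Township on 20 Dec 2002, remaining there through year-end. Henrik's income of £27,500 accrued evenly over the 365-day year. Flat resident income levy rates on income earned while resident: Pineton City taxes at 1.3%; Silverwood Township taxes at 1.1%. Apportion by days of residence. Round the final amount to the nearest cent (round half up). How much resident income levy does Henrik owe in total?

Pineton City, 1 Jan – 19 Dec 2002: 353 days → £27,500 × 1.3% × 353/365 = £345.7466
Silverwood Township, 20 Dec – 31 Dec 2002: 12 days → £27,500 × 1.1% × 12/365 = £9.9452
Total = £355.6918

£355.69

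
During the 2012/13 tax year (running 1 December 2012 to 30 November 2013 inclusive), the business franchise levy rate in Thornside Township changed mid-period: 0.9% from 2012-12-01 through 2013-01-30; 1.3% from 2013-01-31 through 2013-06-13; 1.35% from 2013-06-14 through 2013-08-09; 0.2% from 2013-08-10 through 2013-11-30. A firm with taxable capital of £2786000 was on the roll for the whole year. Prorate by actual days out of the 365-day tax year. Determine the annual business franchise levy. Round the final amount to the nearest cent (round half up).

£25085.45

2012-12-01 to 2013-01-30: 61 days at 0.9% → £2786000 × 0.9% × 61/365 = £4190.4493
2013-01-31 to 2013-06-13: 134 days at 1.3% → £2786000 × 1.3% × 134/365 = £13296.4712
2013-06-14 to 2013-08-09: 57 days at 1.35% → £2786000 × 1.35% × 57/365 = £5873.4986
2013-08-10 to 2013-11-30: 113 days at 0.2% → £2786000 × 0.2% × 113/365 = £1725.0301
Total = £25085.4493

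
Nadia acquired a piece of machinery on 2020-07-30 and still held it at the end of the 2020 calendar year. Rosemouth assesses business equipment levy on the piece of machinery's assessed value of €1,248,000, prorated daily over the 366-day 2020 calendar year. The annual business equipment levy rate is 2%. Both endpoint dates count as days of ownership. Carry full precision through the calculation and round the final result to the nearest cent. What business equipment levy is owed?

Days held (2020-07-30 to 2020-12-31): 155 out of 366
Tax = €1,248,000 × 2% × 155/366 = €10,570.4918

€10,570.49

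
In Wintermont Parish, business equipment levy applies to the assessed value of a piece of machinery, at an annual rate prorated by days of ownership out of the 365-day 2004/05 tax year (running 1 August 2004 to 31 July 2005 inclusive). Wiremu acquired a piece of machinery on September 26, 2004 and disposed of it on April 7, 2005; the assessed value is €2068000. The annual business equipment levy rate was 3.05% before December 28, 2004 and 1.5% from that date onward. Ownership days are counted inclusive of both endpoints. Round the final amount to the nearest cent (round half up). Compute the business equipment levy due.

€24654.53

September 26 – December 27, 2004: 93 days at 3.05% → €2068000 × 3.05% × 93/365 = €16070.9096
December 28, 2004 – April 7, 2005: 101 days at 1.5% → €2068000 × 1.5% × 101/365 = €8583.6164
Total = €24654.5260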